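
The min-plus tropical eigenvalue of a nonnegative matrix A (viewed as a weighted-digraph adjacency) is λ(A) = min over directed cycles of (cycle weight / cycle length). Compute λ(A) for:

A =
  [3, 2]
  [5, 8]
λ(A) = 3

Enumerate directed cycles and compute their means (weight / length). Sample:
  cycle 0 → 0: weight = 3, length = 1, mean = 3/1 ≈ 3.000
  cycle 1 → 1: weight = 8, length = 1, mean = 8/1 ≈ 8.000
  cycle 0 → 1 → 0: weight = 7, length = 2, mean = 7/2 ≈ 3.500
  cycle 1 → 0 → 1: weight = 7, length = 2, mean = 7/2 ≈ 3.500
Minimum mean = 3.000, attained e.g. along the cycle 0 → 0 with weight 3 and length 1. So λ(A) = 3/1 = 3.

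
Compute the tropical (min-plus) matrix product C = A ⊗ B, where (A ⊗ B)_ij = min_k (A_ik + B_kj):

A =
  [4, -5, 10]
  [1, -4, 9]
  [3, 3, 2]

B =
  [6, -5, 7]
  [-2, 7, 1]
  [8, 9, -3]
A ⊗ B =
  [-7, -1, -4]
  [-6, -4, -3]
  [1, -2, -1]

Apply the min-plus product entry-by-entry:
  C[0][0] = min over k of (A[0][0] + B[0][0] = 4 + 6 = 10, A[0][1] + B[1][0] = -5 + -2 = -7, A[0][2] + B[2][0] = 10 + 8 = 18) = -7 (attained at k = 1)
  C[0][1] = min over k of (A[0][0] + B[0][1] = 4 + -5 = -1, A[0][1] + B[1][1] = -5 + 7 = 2, A[0][2] + B[2][1] = 10 + 9 = 19) = -1 (attained at k = 0)
  C[0][2] = min over k of (A[0][0] + B[0][2] = 4 + 7 = 11, A[0][1] + B[1][2] = -5 + 1 = -4, A[0][2] + B[2][2] = 10 + -3 = 7) = -4 (attained at k = 1)
  C[1][0] = min over k of (A[1][0] + B[0][0] = 1 + 6 = 7, A[1][1] + B[1][0] = -4 + -2 = -6, A[1][2] + B[2][0] = 9 + 8 = 17) = -6 (attained at k = 1)
  C[1][1] = min over k of (A[1][0] + B[0][1] = 1 + -5 = -4, A[1][1] + B[1][1] = -4 + 7 = 3, A[1][2] + B[2][1] = 9 + 9 = 18) = -4 (attained at k = 0)
  C[1][2] = min over k of (A[1][0] + B[0][2] = 1 + 7 = 8, A[1][1] + B[1][2] = -4 + 1 = -3, A[1][2] + B[2][2] = 9 + -3 = 6) = -3 (attained at k = 1)
  C[2][0] = min over k of (A[2][0] + B[0][0] = 3 + 6 = 9, A[2][1] + B[1][0] = 3 + -2 = 1, A[2][2] + B[2][0] = 2 + 8 = 10) = 1 (attained at k = 1)
  C[2][1] = min over k of (A[2][0] + B[0][1] = 3 + -5 = -2, A[2][1] + B[1][1] = 3 + 7 = 10, A[2][2] + B[2][1] = 2 + 9 = 11) = -2 (attained at k = 0)
  C[2][2] = min over k of (A[2][0] + B[0][2] = 3 + 7 = 10, A[2][1] + B[1][2] = 3 + 1 = 4, A[2][2] + B[2][2] = 2 + -3 = -1) = -1 (attained at k = 2)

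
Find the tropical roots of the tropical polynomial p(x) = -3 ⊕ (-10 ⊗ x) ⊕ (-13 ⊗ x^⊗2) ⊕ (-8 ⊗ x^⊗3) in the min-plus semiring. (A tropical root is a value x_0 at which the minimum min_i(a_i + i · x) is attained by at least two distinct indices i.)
Roots: {-5, 3, 7}

Each tropical root is a break point of the lower envelope of the lines y = a_i + i · x (there are 4 lines, with slopes 0, 1, ..., 3). Only the lines that attain the minimum somewhere contribute to roots; other lines are dominated. Here the surviving (envelope) indices are i = 3, i = 2, i = 1, i = 0.
Intersections between consecutive envelope lines give the roots: for adjacent envelope indices i < j the intersection is x = (a_i − a_j) / (j − i). Reading off the sorted break points: {-5, 3, 7}.
Verification: at each break x_0, at least two indices attain the minimum of min_i(a_i + i · x_0).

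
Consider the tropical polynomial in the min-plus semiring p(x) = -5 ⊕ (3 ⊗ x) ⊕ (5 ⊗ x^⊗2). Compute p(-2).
p(-2) = -5

A tropical monomial a ⊗ x^⊗i evaluates to a + i · x. Evaluating each term at x = -2:
  Term 0 contributes -5 + 0 · -2 = -5
  Term 1 contributes 3 + 1 · -2 = 1
  Term 2 contributes 5 + 2 · -2 = 1
p(-2) = ⊕ of these = min[-5, 1, 1] = -5.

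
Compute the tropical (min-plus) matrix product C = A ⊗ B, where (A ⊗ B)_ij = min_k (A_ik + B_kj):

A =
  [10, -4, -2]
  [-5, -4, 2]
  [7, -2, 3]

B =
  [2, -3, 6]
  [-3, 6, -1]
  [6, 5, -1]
A ⊗ B =
  [-7, 2, -5]
  [-7, -8, -5]
  [-5, 4, -3]

Apply the min-plus product entry-by-entry:
  C[0][0] = min over k of (A[0][0] + B[0][0] = 10 + 2 = 12, A[0][1] + B[1][0] = -4 + -3 = -7, A[0][2] + B[2][0] = -2 + 6 = 4) = -7 (attained at k = 1)
  C[0][1] = min over k of (A[0][0] + B[0][1] = 10 + -3 = 7, A[0][1] + B[1][1] = -4 + 6 = 2, A[0][2] + B[2][1] = -2 + 5 = 3) = 2 (attained at k = 1)
  C[0][2] = min over k of (A[0][0] + B[0][2] = 10 + 6 = 16, A[0][1] + B[1][2] = -4 + -1 = -5, A[0][2] + B[2][2] = -2 + -1 = -3) = -5 (attained at k = 1)
  C[1][0] = min over k of (A[1][0] + B[0][0] = -5 + 2 = -3, A[1][1] + B[1][0] = -4 + -3 = -7, A[1][2] + B[2][0] = 2 + 6 = 8) = -7 (attained at k = 1)
  C[1][1] = min over k of (A[1][0] + B[0][1] = -5 + -3 = -8, A[1][1] + B[1][1] = -4 + 6 = 2, A[1][2] + B[2][1] = 2 + 5 = 7) = -8 (attained at k = 0)
  C[1][2] = min over k of (A[1][0] + B[0][2] = -5 + 6 = 1, A[1][1] + B[1][2] = -4 + -1 = -5, A[1][2] + B[2][2] = 2 + -1 = 1) = -5 (attained at k = 1)
  C[2][0] = min over k of (A[2][0] + B[0][0] = 7 + 2 = 9, A[2][1] + B[1][0] = -2 + -3 = -5, A[2][2] + B[2][0] = 3 + 6 = 9) = -5 (attained at k = 1)
  C[2][1] = min over k of (A[2][0] + B[0][1] = 7 + -3 = 4, A[2][1] + B[1][1] = -2 + 6 = 4, A[2][2] + B[2][1] = 3 + 5 = 8) = 4 (attained at k = 0)
  C[2][2] = min over k of (A[2][0] + B[0][2] = 7 + 6 = 13, A[2][1] + B[1][2] = -2 + -1 = -3, A[2][2] + B[2][2] = 3 + -1 = 2) = -3 (attained at k = 1)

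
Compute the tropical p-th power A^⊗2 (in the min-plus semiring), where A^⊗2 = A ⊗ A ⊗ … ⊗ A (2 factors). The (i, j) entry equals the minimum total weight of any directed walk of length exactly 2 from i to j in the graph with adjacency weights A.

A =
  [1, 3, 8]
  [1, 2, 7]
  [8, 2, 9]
A^⊗2 =
  [2, 4, 9]
  [2, 4, 9]
  [3, 4, 9]

Each entry (A^⊗2)_ij equals the minimum over all length-2 walks i = v_0 → v_1 → … → v_2 = j of Σ_t A[v_t][v_{t+1}]. For example, for (i, j) = (0, 2) we minimise over 3 possible intermediate vertex sequences; the minimum is 9, attained along the walk 0 → 0 → 2.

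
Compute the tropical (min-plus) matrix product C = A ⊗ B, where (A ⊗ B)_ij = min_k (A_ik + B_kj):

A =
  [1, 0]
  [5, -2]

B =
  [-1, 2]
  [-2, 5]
A ⊗ B =
  [-2, 3]
  [-4, 3]

Apply the min-plus product entry-by-entry:
  C[0][0] = min over k of (A[0][0] + B[0][0] = 1 + -1 = 0, A[0][1] + B[1][0] = 0 + -2 = -2) = -2 (attained at k = 1)
  C[0][1] = min over k of (A[0][0] + B[0][1] = 1 + 2 = 3, A[0][1] + B[1][1] = 0 + 5 = 5) = 3 (attained at k = 0)
  C[1][0] = min over k of (A[1][0] + B[0][0] = 5 + -1 = 4, A[1][1] + B[1][0] = -2 + -2 = -4) = -4 (attained at k = 1)
  C[1][1] = min over k of (A[1][0] + B[0][1] = 5 + 2 = 7, A[1][1] + B[1][1] = -2 + 5 = 3) = 3 (attained at k = 1)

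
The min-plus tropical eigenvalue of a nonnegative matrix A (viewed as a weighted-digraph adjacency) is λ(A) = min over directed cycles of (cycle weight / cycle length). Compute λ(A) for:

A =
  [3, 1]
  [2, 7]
λ(A) = 3/2

Enumerate directed cycles and compute their means (weight / length). Sample:
  cycle 0 → 0: weight = 3, length = 1, mean = 3/1 ≈ 3.000
  cycle 1 → 1: weight = 7, length = 1, mean = 7/1 ≈ 7.000
  cycle 0 → 1 → 0: weight = 3, length = 2, mean = 3/2 ≈ 1.500
  cycle 1 → 0 → 1: weight = 3, length = 2, mean = 3/2 ≈ 1.500
Minimum mean = 1.500, attained e.g. along the cycle 0 → 1 → 0 with weight 3 and length 2. So λ(A) = 3/2 = 3/2.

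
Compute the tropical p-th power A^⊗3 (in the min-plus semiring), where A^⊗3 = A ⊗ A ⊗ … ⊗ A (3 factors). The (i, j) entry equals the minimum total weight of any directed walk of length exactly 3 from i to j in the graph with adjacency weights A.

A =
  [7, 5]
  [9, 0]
A^⊗3 =
  [14, 5]
  [9, 0]

Each entry (A^⊗3)_ij equals the minimum over all length-3 walks i = v_0 → v_1 → … → v_3 = j of Σ_t A[v_t][v_{t+1}]. For example, for (i, j) = (0, 1) we minimise over 4 possible intermediate vertex sequences; the minimum is 5, attained along the walk 0 → 1 → 1 → 1.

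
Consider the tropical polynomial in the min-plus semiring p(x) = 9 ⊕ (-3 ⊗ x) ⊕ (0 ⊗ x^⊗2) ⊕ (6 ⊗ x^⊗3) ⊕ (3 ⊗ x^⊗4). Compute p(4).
p(4) = 1

A tropical monomial a ⊗ x^⊗i evaluates to a + i · x. Evaluating each term at x = 4:
  Term 0 contributes 9 + 0 · 4 = 9
  Term 1 contributes -3 + 1 · 4 = 1
  Term 2 contributes 0 + 2 · 4 = 8
  Term 3 contributes 6 + 3 · 4 = 18
  Term 4 contributes 3 + 4 · 4 = 19
p(4) = ⊕ of these = min[9, 1, 8, 18, 19] = 1.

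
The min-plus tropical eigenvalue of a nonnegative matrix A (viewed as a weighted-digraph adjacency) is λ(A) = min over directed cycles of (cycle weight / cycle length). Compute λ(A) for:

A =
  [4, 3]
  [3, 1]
λ(A) = 1

Enumerate directed cycles and compute their means (weight / length). Sample:
  cycle 0 → 0: weight = 4, length = 1, mean = 4/1 ≈ 4.000
  cycle 1 → 1: weight = 1, length = 1, mean = 1/1 ≈ 1.000
  cycle 0 → 1 → 0: weight = 6, length = 2, mean = 6/2 ≈ 3.000
  cycle 1 → 0 → 1: weight = 6, length = 2, mean = 6/2 ≈ 3.000
Minimum mean = 1.000, attained e.g. along the cycle 1 → 1 with weight 1 and length 1. So λ(A) = 1/1 = 1.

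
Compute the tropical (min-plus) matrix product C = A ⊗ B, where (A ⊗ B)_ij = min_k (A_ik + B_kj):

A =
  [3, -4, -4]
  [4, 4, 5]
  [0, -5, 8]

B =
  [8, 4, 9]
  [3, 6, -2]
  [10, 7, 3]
A ⊗ B =
  [-1, 2, -6]
  [7, 8, 2]
  [-2, 1, -7]

Apply the min-plus product entry-by-entry:
  C[0][0] = min over k of (A[0][0] + B[0][0] = 3 + 8 = 11, A[0][1] + B[1][0] = -4 + 3 = -1, A[0][2] + B[2][0] = -4 + 10 = 6) = -1 (attained at k = 1)
  C[0][1] = min over k of (A[0][0] + B[0][1] = 3 + 4 = 7, A[0][1] + B[1][1] = -4 + 6 = 2, A[0][2] + B[2][1] = -4 + 7 = 3) = 2 (attained at k = 1)
  C[0][2] = min over k of (A[0][0] + B[0][2] = 3 + 9 = 12, A[0][1] + B[1][2] = -4 + -2 = -6, A[0][2] + B[2][2] = -4 + 3 = -1) = -6 (attained at k = 1)
  C[1][0] = min over k of (A[1][0] + B[0][0] = 4 + 8 = 12, A[1][1] + B[1][0] = 4 + 3 = 7, A[1][2] + B[2][0] = 5 + 10 = 15) = 7 (attained at k = 1)
  C[1][1] = min over k of (A[1][0] + B[0][1] = 4 + 4 = 8, A[1][1] + B[1][1] = 4 + 6 = 10, A[1][2] + B[2][1] = 5 + 7 = 12) = 8 (attained at k = 0)
  C[1][2] = min over k of (A[1][0] + B[0][2] = 4 + 9 = 13, A[1][1] + B[1][2] = 4 + -2 = 2, A[1][2] + B[2][2] = 5 + 3 = 8) = 2 (attained at k = 1)
  C[2][0] = min over k of (A[2][0] + B[0][0] = 0 + 8 = 8, A[2][1] + B[1][0] = -5 + 3 = -2, A[2][2] + B[2][0] = 8 + 10 = 18) = -2 (attained at k = 1)
  C[2][1] = min over k of (A[2][0] + B[0][1] = 0 + 4 = 4, A[2][1] + B[1][1] = -5 + 6 = 1, A[2][2] + B[2][1] = 8 + 7 = 15) = 1 (attained at k = 1)
  C[2][2] = min over k of (A[2][0] + B[0][2] = 0 + 9 = 9, A[2][1] + B[1][2] = -5 + -2 = -7, A[2][2] + B[2][2] = 8 + 3 = 11) = -7 (attained at k = 1)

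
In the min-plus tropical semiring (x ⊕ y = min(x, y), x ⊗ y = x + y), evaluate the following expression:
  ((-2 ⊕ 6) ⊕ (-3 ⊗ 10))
((-2 ⊕ 6) ⊕ (-3 ⊗ 10)) = -2

Expand innermost to outermost. Recall ⊕ takes the minimum of its arguments and ⊗ takes their sum. Working out the expression ((-2 ⊕ 6) ⊕ (-3 ⊗ 10)) gives -2.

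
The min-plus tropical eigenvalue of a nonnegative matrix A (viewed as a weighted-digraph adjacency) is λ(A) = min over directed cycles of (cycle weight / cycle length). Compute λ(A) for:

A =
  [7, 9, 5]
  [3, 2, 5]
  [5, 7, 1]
λ(A) = 1

Enumerate directed cycles and compute their means (weight / length). Sample:
  cycle 0 → 0: weight = 7, length = 1, mean = 7/1 ≈ 7.000
  cycle 1 → 1: weight = 2, length = 1, mean = 2/1 ≈ 2.000
  cycle 2 → 2: weight = 1, length = 1, mean = 1/1 ≈ 1.000
  cycle 0 → 1 → 0: weight = 12, length = 2, mean = 12/2 ≈ 6.000
  cycle 0 → 2 → 0: weight = 10, length = 2, mean = 10/2 ≈ 5.000
  cycle 1 → 0 → 1: weight = 12, length = 2, mean = 12/2 ≈ 6.000
Minimum mean = 1.000, attained e.g. along the cycle 2 → 2 with weight 1 and length 1. So λ(A) = 1/1 = 1.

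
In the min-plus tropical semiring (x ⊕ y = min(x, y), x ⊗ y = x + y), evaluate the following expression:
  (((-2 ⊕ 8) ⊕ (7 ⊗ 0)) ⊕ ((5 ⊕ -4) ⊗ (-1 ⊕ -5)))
(((-2 ⊕ 8) ⊕ (7 ⊗ 0)) ⊕ ((5 ⊕ -4) ⊗ (-1 ⊕ -5))) = -9

Expand innermost to outermost. Recall ⊕ takes the minimum of its arguments and ⊗ takes their sum. Working out the expression (((-2 ⊕ 8) ⊕ (7 ⊗ 0)) ⊕ ((5 ⊕ -4) ⊗ (-1 ⊕ -5))) gives -9.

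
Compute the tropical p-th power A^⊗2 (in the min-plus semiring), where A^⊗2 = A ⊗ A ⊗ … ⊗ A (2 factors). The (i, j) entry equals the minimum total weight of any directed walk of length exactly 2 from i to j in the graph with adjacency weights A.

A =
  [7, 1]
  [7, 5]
A^⊗2 =
  [8, 6]
  [12, 8]

Each entry (A^⊗2)_ij equals the minimum over all length-2 walks i = v_0 → v_1 → … → v_2 = j of Σ_t A[v_t][v_{t+1}]. For example, for (i, j) = (0, 1) we minimise over 2 possible intermediate vertex sequences; the minimum is 6, attained along the walk 0 → 1 → 1.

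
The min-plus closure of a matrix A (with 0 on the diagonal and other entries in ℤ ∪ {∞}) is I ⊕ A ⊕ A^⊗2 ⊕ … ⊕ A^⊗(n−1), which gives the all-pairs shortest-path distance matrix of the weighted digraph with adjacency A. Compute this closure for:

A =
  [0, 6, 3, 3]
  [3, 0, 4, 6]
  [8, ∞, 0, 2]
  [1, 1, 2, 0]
Closure =
  [0, 4, 3, 3]
  [3, 0, 4, 6]
  [3, 3, 0, 2]
  [1, 1, 2, 0]

This is the Floyd-Warshall all-pairs shortest-path computation. For each intermediate vertex k = 0, 1, …, 3, update dist[i][j] ← min(dist[i][j], dist[i][k] + dist[k][j]). The final matrix gives, for each (i, j), the minimum total weight of any directed path from i to j (possibly empty when i = j).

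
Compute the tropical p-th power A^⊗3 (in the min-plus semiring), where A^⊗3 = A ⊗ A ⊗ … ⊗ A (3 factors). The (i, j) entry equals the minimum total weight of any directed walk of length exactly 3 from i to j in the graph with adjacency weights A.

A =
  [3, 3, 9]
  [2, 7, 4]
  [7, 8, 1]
A^⊗3 =
  [8, 8, 8]
  [7, 8, 6]
  [9, 10, 3]

Each entry (A^⊗3)_ij equals the minimum over all length-3 walks i = v_0 → v_1 → … → v_3 = j of Σ_t A[v_t][v_{t+1}]. For example, for (i, j) = (0, 2) we minimise over 9 possible intermediate vertex sequences; the minimum is 8, attained along the walk 0 → 1 → 2 → 2.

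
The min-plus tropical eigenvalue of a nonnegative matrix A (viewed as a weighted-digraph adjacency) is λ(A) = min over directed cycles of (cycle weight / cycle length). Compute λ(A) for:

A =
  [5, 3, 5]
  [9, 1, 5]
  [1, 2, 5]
λ(A) = 1

Enumerate directed cycles and compute their means (weight / length). Sample:
  cycle 0 → 0: weight = 5, length = 1, mean = 5/1 ≈ 5.000
  cycle 1 → 1: weight = 1, length = 1, mean = 1/1 ≈ 1.000
  cycle 2 → 2: weight = 5, length = 1, mean = 5/1 ≈ 5.000
  cycle 0 → 1 → 0: weight = 12, length = 2, mean = 12/2 ≈ 6.000
  cycle 0 → 2 → 0: weight = 6, length = 2, mean = 6/2 ≈ 3.000
  cycle 1 → 0 → 1: weight = 12, length = 2, mean = 12/2 ≈ 6.000
Minimum mean = 1.000, attained e.g. along the cycle 1 → 1 with weight 1 and length 1. So λ(A) = 1/1 = 1.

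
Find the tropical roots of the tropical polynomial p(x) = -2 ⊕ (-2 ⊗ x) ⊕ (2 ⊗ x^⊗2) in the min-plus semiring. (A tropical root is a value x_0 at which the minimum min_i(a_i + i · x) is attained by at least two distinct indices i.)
Roots: {-4, 0}

Each tropical root is a break point of the lower envelope of the lines y = a_i + i · x (there are 3 lines, with slopes 0, 1, ..., 2). Only the lines that attain the minimum somewhere contribute to roots; other lines are dominated. Here the surviving (envelope) indices are i = 2, i = 1, i = 0.
Intersections between consecutive envelope lines give the roots: for adjacent envelope indices i < j the intersection is x = (a_i − a_j) / (j − i). Reading off the sorted break points: {-4, 0}.
Verification: at each break x_0, at least two indices attain the minimum of min_i(a_i + i · x_0).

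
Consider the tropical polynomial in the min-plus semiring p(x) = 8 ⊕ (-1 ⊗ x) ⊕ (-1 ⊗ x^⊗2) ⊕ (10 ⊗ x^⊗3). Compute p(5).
p(5) = 4

A tropical monomial a ⊗ x^⊗i evaluates to a + i · x. Evaluating each term at x = 5:
  Term 0 contributes 8 + 0 · 5 = 8
  Term 1 contributes -1 + 1 · 5 = 4
  Term 2 contributes -1 + 2 · 5 = 9
  Term 3 contributes 10 + 3 · 5 = 25
p(5) = ⊕ of these = min[8, 4, 9, 25] = 4.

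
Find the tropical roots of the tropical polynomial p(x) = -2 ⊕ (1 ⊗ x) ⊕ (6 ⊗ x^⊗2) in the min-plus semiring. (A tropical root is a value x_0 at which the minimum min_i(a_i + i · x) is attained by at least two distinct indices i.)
Roots: {-5, -3}

Each tropical root is a break point of the lower envelope of the lines y = a_i + i · x (there are 3 lines, with slopes 0, 1, ..., 2). Only the lines that attain the minimum somewhere contribute to roots; other lines are dominated. Here the surviving (envelope) indices are i = 2, i = 1, i = 0.
Intersections between consecutive envelope lines give the roots: for adjacent envelope indices i < j the intersection is x = (a_i − a_j) / (j − i). Reading off the sorted break points: {-5, -3}.
Verification: at each break x_0, at least two indices attain the minimum of min_i(a_i + i · x_0).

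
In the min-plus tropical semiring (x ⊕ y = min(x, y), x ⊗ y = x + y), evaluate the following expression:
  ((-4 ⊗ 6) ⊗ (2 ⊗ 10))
((-4 ⊗ 6) ⊗ (2 ⊗ 10)) = 14

Expand innermost to outermost. Recall ⊕ takes the minimum of its arguments and ⊗ takes their sum. Working out the expression ((-4 ⊗ 6) ⊗ (2 ⊗ 10)) gives 14.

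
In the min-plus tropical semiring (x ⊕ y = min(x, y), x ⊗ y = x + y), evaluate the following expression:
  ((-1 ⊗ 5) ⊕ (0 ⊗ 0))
((-1 ⊗ 5) ⊕ (0 ⊗ 0)) = 0

Expand innermost to outermost. Recall ⊕ takes the minimum of its arguments and ⊗ takes their sum. Working out the expression ((-1 ⊗ 5) ⊕ (0 ⊗ 0)) gives 0.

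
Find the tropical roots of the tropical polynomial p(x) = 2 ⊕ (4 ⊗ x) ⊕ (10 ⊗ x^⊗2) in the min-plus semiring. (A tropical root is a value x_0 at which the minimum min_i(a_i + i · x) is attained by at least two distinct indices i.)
Roots: {-6, -2}

Each tropical root is a break point of the lower envelope of the lines y = a_i + i · x (there are 3 lines, with slopes 0, 1, ..., 2). Only the lines that attain the minimum somewhere contribute to roots; other lines are dominated. Here the surviving (envelope) indices are i = 2, i = 1, i = 0.
Intersections between consecutive envelope lines give the roots: for adjacent envelope indices i < j the intersection is x = (a_i − a_j) / (j − i). Reading off the sorted break points: {-6, -2}.
Verification: at each break x_0, at least two indices attain the minimum of min_i(a_i + i · x_0).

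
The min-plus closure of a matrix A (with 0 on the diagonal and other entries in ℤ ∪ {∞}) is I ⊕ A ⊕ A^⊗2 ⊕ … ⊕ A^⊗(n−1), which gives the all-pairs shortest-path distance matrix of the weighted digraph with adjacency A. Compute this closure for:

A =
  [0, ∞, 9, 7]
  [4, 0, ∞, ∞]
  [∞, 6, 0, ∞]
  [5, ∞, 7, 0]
Closure =
  [0, 15, 9, 7]
  [4, 0, 13, 11]
  [10, 6, 0, 17]
  [5, 13, 7, 0]

This is the Floyd-Warshall all-pairs shortest-path computation. For each intermediate vertex k = 0, 1, …, 3, update dist[i][j] ← min(dist[i][j], dist[i][k] + dist[k][j]). The final matrix gives, for each (i, j), the minimum total weight of any directed path from i to j (possibly empty when i = j).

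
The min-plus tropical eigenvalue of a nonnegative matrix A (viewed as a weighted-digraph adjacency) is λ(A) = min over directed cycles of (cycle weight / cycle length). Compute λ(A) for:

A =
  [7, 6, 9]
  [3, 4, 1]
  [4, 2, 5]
λ(A) = 3/2

Enumerate directed cycles and compute their means (weight / length). Sample:
  cycle 0 → 0: weight = 7, length = 1, mean = 7/1 ≈ 7.000
  cycle 1 → 1: weight = 4, length = 1, mean = 4/1 ≈ 4.000
  cycle 2 → 2: weight = 5, length = 1, mean = 5/1 ≈ 5.000
  cycle 0 → 1 → 0: weight = 9, length = 2, mean = 9/2 ≈ 4.500
  cycle 0 → 2 → 0: weight = 13, length = 2, mean = 13/2 ≈ 6.500
  cycle 1 → 0 → 1: weight = 9, length = 2, mean = 9/2 ≈ 4.500
Minimum mean = 1.500, attained e.g. along the cycle 1 → 2 → 1 with weight 3 and length 2. So λ(A) = 3/2 = 3/2.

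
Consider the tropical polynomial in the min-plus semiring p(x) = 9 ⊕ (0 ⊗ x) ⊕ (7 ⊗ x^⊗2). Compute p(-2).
p(-2) = -2

A tropical monomial a ⊗ x^⊗i evaluates to a + i · x. Evaluating each term at x = -2:
  Term 0 contributes 9 + 0 · -2 = 9
  Term 1 contributes 0 + 1 · -2 = -2
  Term 2 contributes 7 + 2 · -2 = 3
p(-2) = ⊕ of these = min[9, -2, 3] = -2.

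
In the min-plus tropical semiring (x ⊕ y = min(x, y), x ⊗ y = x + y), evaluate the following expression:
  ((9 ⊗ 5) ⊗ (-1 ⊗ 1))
((9 ⊗ 5) ⊗ (-1 ⊗ 1)) = 14

Expand innermost to outermost. Recall ⊕ takes the minimum of its arguments and ⊗ takes their sum. Working out the expression ((9 ⊗ 5) ⊗ (-1 ⊗ 1)) gives 14.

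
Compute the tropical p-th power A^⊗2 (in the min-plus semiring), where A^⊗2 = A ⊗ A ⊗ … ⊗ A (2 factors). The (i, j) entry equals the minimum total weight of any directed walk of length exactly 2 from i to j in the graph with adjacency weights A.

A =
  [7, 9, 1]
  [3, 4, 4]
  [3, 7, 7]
A^⊗2 =
  [4, 8, 8]
  [7, 8, 4]
  [10, 11, 4]

Each entry (A^⊗2)_ij equals the minimum over all length-2 walks i = v_0 → v_1 → … → v_2 = j of Σ_t A[v_t][v_{t+1}]. For example, for (i, j) = (0, 2) we minimise over 3 possible intermediate vertex sequences; the minimum is 8, attained along the walk 0 → 0 → 2.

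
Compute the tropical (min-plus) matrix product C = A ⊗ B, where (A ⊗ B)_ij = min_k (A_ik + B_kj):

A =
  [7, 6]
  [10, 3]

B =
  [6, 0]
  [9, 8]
A ⊗ B =
  [13, 7]
  [12, 10]

Apply the min-plus product entry-by-entry:
  C[0][0] = min over k of (A[0][0] + B[0][0] = 7 + 6 = 13, A[0][1] + B[1][0] = 6 + 9 = 15) = 13 (attained at k = 0)
  C[0][1] = min over k of (A[0][0] + B[0][1] = 7 + 0 = 7, A[0][1] + B[1][1] = 6 + 8 = 14) = 7 (attained at k = 0)
  C[1][0] = min over k of (A[1][0] + B[0][0] = 10 + 6 = 16, A[1][1] + B[1][0] = 3 + 9 = 12) = 12 (attained at k = 1)
  C[1][1] = min over k of (A[1][0] + B[0][1] = 10 + 0 = 10, A[1][1] + B[1][1] = 3 + 8 = 11) = 10 (attained at k = 0)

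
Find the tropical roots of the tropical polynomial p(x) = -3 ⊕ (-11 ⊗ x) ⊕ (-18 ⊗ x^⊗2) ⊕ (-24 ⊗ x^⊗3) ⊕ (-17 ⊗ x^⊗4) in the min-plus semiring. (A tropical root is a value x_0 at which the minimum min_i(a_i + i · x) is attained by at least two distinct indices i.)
Roots: {-7, 6, 7, 8}

Each tropical root is a break point of the lower envelope of the lines y = a_i + i · x (there are 5 lines, with slopes 0, 1, ..., 4). Only the lines that attain the minimum somewhere contribute to roots; other lines are dominated. Here the surviving (envelope) indices are i = 4, i = 3, i = 2, i = 1, i = 0.
Intersections between consecutive envelope lines give the roots: for adjacent envelope indices i < j the intersection is x = (a_i − a_j) / (j − i). Reading off the sorted break points: {-7, 6, 7, 8}.
Verification: at each break x_0, at least two indices attain the minimum of min_i(a_i + i · x_0).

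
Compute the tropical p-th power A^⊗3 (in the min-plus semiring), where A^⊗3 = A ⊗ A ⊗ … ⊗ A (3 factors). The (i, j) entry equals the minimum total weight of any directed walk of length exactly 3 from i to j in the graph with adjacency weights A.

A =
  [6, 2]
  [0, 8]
A^⊗3 =
  [8, 4]
  [2, 8]

Each entry (A^⊗3)_ij equals the minimum over all length-3 walks i = v_0 → v_1 → … → v_3 = j of Σ_t A[v_t][v_{t+1}]. For example, for (i, j) = (0, 1) we minimise over 4 possible intermediate vertex sequences; the minimum is 4, attained along the walk 0 → 1 → 0 → 1.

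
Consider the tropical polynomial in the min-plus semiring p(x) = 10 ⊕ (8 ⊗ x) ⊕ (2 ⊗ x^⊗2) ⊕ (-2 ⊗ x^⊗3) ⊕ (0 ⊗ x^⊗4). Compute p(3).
p(3) = 7

A tropical monomial a ⊗ x^⊗i evaluates to a + i · x. Evaluating each term at x = 3:
  Term 0 contributes 10 + 0 · 3 = 10
  Term 1 contributes 8 + 1 · 3 = 11
  Term 2 contributes 2 + 2 · 3 = 8
  Term 3 contributes -2 + 3 · 3 = 7
  Term 4 contributes 0 + 4 · 3 = 12
p(3) = ⊕ of these = min[10, 11, 8, 7, 12] = 7.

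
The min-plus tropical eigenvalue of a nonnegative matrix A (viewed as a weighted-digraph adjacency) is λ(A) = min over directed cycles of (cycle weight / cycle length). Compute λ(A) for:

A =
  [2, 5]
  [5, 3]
λ(A) = 2

Enumerate directed cycles and compute their means (weight / length). Sample:
  cycle 0 → 0: weight = 2, length = 1, mean = 2/1 ≈ 2.000
  cycle 1 → 1: weight = 3, length = 1, mean = 3/1 ≈ 3.000
  cycle 0 → 1 → 0: weight = 10, length = 2, mean = 10/2 ≈ 5.000
  cycle 1 → 0 → 1: weight = 10, length = 2, mean = 10/2 ≈ 5.000
Minimum mean = 2.000, attained e.g. along the cycle 0 → 0 with weight 2 and length 1. So λ(A) = 2/1 = 2.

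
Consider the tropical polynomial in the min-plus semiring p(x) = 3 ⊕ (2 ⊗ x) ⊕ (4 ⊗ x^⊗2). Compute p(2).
p(2) = 3

A tropical monomial a ⊗ x^⊗i evaluates to a + i · x. Evaluating each term at x = 2:
  Term 0 contributes 3 + 0 · 2 = 3
  Term 1 contributes 2 + 1 · 2 = 4
  Term 2 contributes 4 + 2 · 2 = 8
p(2) = ⊕ of these = min[3, 4, 8] = 3.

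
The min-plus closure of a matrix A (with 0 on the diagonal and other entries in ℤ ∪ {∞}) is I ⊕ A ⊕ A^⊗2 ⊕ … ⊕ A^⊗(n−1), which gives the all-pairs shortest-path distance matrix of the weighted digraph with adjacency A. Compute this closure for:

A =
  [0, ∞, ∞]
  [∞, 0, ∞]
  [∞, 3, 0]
Closure =
  [0, ∞, ∞]
  [∞, 0, ∞]
  [∞, 3, 0]

This is the Floyd-Warshall all-pairs shortest-path computation. For each intermediate vertex k = 0, 1, …, 2, update dist[i][j] ← min(dist[i][j], dist[i][k] + dist[k][j]). The final matrix gives, for each (i, j), the minimum total weight of any directed path from i to j (possibly empty when i = j).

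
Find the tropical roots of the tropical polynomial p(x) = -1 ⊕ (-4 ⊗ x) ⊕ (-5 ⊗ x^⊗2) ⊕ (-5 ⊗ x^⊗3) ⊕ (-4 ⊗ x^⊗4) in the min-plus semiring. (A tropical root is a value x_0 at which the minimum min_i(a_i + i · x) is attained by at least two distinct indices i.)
Roots: {-1, 0, 1, 3}

Each tropical root is a break point of the lower envelope of the lines y = a_i + i · x (there are 5 lines, with slopes 0, 1, ..., 4). Only the lines that attain the minimum somewhere contribute to roots; other lines are dominated. Here the surviving (envelope) indices are i = 4, i = 3, i = 2, i = 1, i = 0.
Intersections between consecutive envelope lines give the roots: for adjacent envelope indices i < j the intersection is x = (a_i − a_j) / (j − i). Reading off the sorted break points: {-1, 0, 1, 3}.
Verification: at each break x_0, at least two indices attain the minimum of min_i(a_i + i · x_0).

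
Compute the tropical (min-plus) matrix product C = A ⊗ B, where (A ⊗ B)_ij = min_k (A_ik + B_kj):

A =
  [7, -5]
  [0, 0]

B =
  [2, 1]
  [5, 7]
A ⊗ B =
  [0, 2]
  [2, 1]

Apply the min-plus product entry-by-entry:
  C[0][0] = min over k of (A[0][0] + B[0][0] = 7 + 2 = 9, A[0][1] + B[1][0] = -5 + 5 = 0) = 0 (attained at k = 1)
  C[0][1] = min over k of (A[0][0] + B[0][1] = 7 + 1 = 8, A[0][1] + B[1][1] = -5 + 7 = 2) = 2 (attained at k = 1)
  C[1][0] = min over k of (A[1][0] + B[0][0] = 0 + 2 = 2, A[1][1] + B[1][0] = 0 + 5 = 5) = 2 (attained at k = 0)
  C[1][1] = min over k of (A[1][0] + B[0][1] = 0 + 1 = 1, A[1][1] + B[1][1] = 0 + 7 = 7) = 1 (attained at k = 0)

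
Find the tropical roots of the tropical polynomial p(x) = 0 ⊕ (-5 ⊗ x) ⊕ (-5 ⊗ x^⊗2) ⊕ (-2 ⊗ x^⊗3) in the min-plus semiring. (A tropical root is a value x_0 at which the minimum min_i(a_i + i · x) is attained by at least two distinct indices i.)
Roots: {-3, 0, 5}

Each tropical root is a break point of the lower envelope of the lines y = a_i + i · x (there are 4 lines, with slopes 0, 1, ..., 3). Only the lines that attain the minimum somewhere contribute to roots; other lines are dominated. Here the surviving (envelope) indices are i = 3, i = 2, i = 1, i = 0.
Intersections between consecutive envelope lines give the roots: for adjacent envelope indices i < j the intersection is x = (a_i − a_j) / (j − i). Reading off the sorted break points: {-3, 0, 5}.
Verification: at each break x_0, at least two indices attain the minimum of min_i(a_i + i · x_0).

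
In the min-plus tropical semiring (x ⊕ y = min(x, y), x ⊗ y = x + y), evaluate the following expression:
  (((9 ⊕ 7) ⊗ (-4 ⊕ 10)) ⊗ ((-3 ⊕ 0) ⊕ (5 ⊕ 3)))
(((9 ⊕ 7) ⊗ (-4 ⊕ 10)) ⊗ ((-3 ⊕ 0) ⊕ (5 ⊕ 3))) = 0

Expand innermost to outermost. Recall ⊕ takes the minimum of its arguments and ⊗ takes their sum. Working out the expression (((9 ⊕ 7) ⊗ (-4 ⊕ 10)) ⊗ ((-3 ⊕ 0) ⊕ (5 ⊕ 3))) gives 0.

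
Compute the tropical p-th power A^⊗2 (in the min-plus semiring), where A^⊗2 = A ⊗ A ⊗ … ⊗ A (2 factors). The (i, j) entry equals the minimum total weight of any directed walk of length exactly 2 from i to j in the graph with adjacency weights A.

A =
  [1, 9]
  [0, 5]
A^⊗2 =
  [2, 10]
  [1, 9]

Each entry (A^⊗2)_ij equals the minimum over all length-2 walks i = v_0 → v_1 → … → v_2 = j of Σ_t A[v_t][v_{t+1}]. For example, for (i, j) = (0, 1) we minimise over 2 possible intermediate vertex sequences; the minimum is 10, attained along the walk 0 → 0 → 1.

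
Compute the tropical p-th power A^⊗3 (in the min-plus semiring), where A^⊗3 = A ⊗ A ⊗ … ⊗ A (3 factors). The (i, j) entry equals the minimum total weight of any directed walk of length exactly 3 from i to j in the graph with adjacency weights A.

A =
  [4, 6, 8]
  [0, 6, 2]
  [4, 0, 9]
A^⊗3 =
  [8, 8, 10]
  [2, 8, 4]
  [4, 2, 8]

Each entry (A^⊗3)_ij equals the minimum over all length-3 walks i = v_0 → v_1 → … → v_3 = j of Σ_t A[v_t][v_{t+1}]. For example, for (i, j) = (0, 2) we minimise over 9 possible intermediate vertex sequences; the minimum is 10, attained along the walk 0 → 2 → 1 → 2.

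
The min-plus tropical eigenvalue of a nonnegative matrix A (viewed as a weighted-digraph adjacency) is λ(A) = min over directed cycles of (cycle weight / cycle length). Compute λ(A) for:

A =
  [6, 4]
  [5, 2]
λ(A) = 2

Enumerate directed cycles and compute their means (weight / length). Sample:
  cycle 0 → 0: weight = 6, length = 1, mean = 6/1 ≈ 6.000
  cycle 1 → 1: weight = 2, length = 1, mean = 2/1 ≈ 2.000
  cycle 0 → 1 → 0: weight = 9, length = 2, mean = 9/2 ≈ 4.500
  cycle 1 → 0 → 1: weight = 9, length = 2, mean = 9/2 ≈ 4.500
Minimum mean = 2.000, attained e.g. along the cycle 1 → 1 with weight 2 and length 1. So λ(A) = 2/1 = 2.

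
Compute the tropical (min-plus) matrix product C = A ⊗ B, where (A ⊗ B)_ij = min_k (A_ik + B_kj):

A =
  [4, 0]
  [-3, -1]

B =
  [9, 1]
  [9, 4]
A ⊗ B =
  [9, 4]
  [6, -2]

Apply the min-plus product entry-by-entry:
  C[0][0] = min over k of (A[0][0] + B[0][0] = 4 + 9 = 13, A[0][1] + B[1][0] = 0 + 9 = 9) = 9 (attained at k = 1)
  C[0][1] = min over k of (A[0][0] + B[0][1] = 4 + 1 = 5, A[0][1] + B[1][1] = 0 + 4 = 4) = 4 (attained at k = 1)
  C[1][0] = min over k of (A[1][0] + B[0][0] = -3 + 9 = 6, A[1][1] + B[1][0] = -1 + 9 = 8) = 6 (attained at k = 0)
  C[1][1] = min over k of (A[1][0] + B[0][1] = -3 + 1 = -2, A[1][1] + B[1][1] = -1 + 4 = 3) = -2 (attained at k = 0)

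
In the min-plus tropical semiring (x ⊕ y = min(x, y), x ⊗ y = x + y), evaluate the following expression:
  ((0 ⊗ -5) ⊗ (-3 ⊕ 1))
((0 ⊗ -5) ⊗ (-3 ⊕ 1)) = -8

Expand innermost to outermost. Recall ⊕ takes the minimum of its arguments and ⊗ takes their sum. Working out the expression ((0 ⊗ -5) ⊗ (-3 ⊕ 1)) gives -8.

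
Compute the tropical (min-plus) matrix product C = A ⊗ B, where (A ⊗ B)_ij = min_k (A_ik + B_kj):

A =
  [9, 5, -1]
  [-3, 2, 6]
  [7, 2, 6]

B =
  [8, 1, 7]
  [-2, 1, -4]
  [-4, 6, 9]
A ⊗ B =
  [-5, 5, 1]
  [0, -2, -2]
  [0, 3, -2]

Apply the min-plus product entry-by-entry:
  C[0][0] = min over k of (A[0][0] + B[0][0] = 9 + 8 = 17, A[0][1] + B[1][0] = 5 + -2 = 3, A[0][2] + B[2][0] = -1 + -4 = -5) = -5 (attained at k = 2)
  C[0][1] = min over k of (A[0][0] + B[0][1] = 9 + 1 = 10, A[0][1] + B[1][1] = 5 + 1 = 6, A[0][2] + B[2][1] = -1 + 6 = 5) = 5 (attained at k = 2)
  C[0][2] = min over k of (A[0][0] + B[0][2] = 9 + 7 = 16, A[0][1] + B[1][2] = 5 + -4 = 1, A[0][2] + B[2][2] = -1 + 9 = 8) = 1 (attained at k = 1)
  C[1][0] = min over k of (A[1][0] + B[0][0] = -3 + 8 = 5, A[1][1] + B[1][0] = 2 + -2 = 0, A[1][2] + B[2][0] = 6 + -4 = 2) = 0 (attained at k = 1)
  C[1][1] = min over k of (A[1][0] + B[0][1] = -3 + 1 = -2, A[1][1] + B[1][1] = 2 + 1 = 3, A[1][2] + B[2][1] = 6 + 6 = 12) = -2 (attained at k = 0)
  C[1][2] = min over k of (A[1][0] + B[0][2] = -3 + 7 = 4, A[1][1] + B[1][2] = 2 + -4 = -2, A[1][2] + B[2][2] = 6 + 9 = 15) = -2 (attained at k = 1)
  C[2][0] = min over k of (A[2][0] + B[0][0] = 7 + 8 = 15, A[2][1] + B[1][0] = 2 + -2 = 0, A[2][2] + B[2][0] = 6 + -4 = 2) = 0 (attained at k = 1)
  C[2][1] = min over k of (A[2][0] + B[0][1] = 7 + 1 = 8, A[2][1] + B[1][1] = 2 + 1 = 3, A[2][2] + B[2][1] = 6 + 6 = 12) = 3 (attained at k = 1)
  C[2][2] = min over k of (A[2][0] + B[0][2] = 7 + 7 = 14, A[2][1] + B[1][2] = 2 + -4 = -2, A[2][2] + B[2][2] = 6 + 9 = 15) = -2 (attained at k = 1)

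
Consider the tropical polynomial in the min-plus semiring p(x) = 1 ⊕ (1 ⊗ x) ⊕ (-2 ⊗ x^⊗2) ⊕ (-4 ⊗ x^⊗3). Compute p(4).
p(4) = 1

A tropical monomial a ⊗ x^⊗i evaluates to a + i · x. Evaluating each term at x = 4:
  Term 0 contributes 1 + 0 · 4 = 1
  Term 1 contributes 1 + 1 · 4 = 5
  Term 2 contributes -2 + 2 · 4 = 6
  Term 3 contributes -4 + 3 · 4 = 8
p(4) = ⊕ of these = min[1, 5, 6, 8] = 1.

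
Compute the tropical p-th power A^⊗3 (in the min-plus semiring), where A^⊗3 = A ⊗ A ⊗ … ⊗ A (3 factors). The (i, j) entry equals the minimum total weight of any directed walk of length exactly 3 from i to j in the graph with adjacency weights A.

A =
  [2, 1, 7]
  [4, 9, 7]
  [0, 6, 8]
A^⊗3 =
  [6, 5, 10]
  [8, 7, 12]
  [4, 3, 8]

Each entry (A^⊗3)_ij equals the minimum over all length-3 walks i = v_0 → v_1 → … → v_3 = j of Σ_t A[v_t][v_{t+1}]. For example, for (i, j) = (0, 2) we minimise over 9 possible intermediate vertex sequences; the minimum is 10, attained along the walk 0 → 0 → 1 → 2.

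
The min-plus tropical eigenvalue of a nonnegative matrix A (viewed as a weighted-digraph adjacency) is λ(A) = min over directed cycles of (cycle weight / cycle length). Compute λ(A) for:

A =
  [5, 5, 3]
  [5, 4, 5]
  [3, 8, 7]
λ(A) = 3

Enumerate directed cycles and compute their means (weight / length). Sample:
  cycle 0 → 0: weight = 5, length = 1, mean = 5/1 ≈ 5.000
  cycle 1 → 1: weight = 4, length = 1, mean = 4/1 ≈ 4.000
  cycle 2 → 2: weight = 7, length = 1, mean = 7/1 ≈ 7.000
  cycle 0 → 1 → 0: weight = 10, length = 2, mean = 10/2 ≈ 5.000
  cycle 0 → 2 → 0: weight = 6, length = 2, mean = 6/2 ≈ 3.000
  cycle 1 → 0 → 1: weight = 10, length = 2, mean = 10/2 ≈ 5.000
Minimum mean = 3.000, attained e.g. along the cycle 0 → 2 → 0 with weight 6 and length 2. So λ(A) = 6/2 = 3.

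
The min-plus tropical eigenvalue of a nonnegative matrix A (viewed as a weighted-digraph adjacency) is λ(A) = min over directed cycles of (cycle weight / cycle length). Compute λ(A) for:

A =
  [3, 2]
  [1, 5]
λ(A) = 3/2

Enumerate directed cycles and compute their means (weight / length). Sample:
  cycle 0 → 0: weight = 3, length = 1, mean = 3/1 ≈ 3.000
  cycle 1 → 1: weight = 5, length = 1, mean = 5/1 ≈ 5.000
  cycle 0 → 1 → 0: weight = 3, length = 2, mean = 3/2 ≈ 1.500
  cycle 1 → 0 → 1: weight = 3, length = 2, mean = 3/2 ≈ 1.500
Minimum mean = 1.500, attained e.g. along the cycle 0 → 1 → 0 with weight 3 and length 2. So λ(A) = 3/2 = 3/2.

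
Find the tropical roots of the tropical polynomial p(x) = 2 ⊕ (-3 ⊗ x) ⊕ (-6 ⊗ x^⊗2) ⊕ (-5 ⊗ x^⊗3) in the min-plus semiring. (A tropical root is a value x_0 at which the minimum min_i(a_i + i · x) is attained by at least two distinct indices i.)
Roots: {-1, 3, 5}

Each tropical root is a break point of the lower envelope of the lines y = a_i + i · x (there are 4 lines, with slopes 0, 1, ..., 3). Only the lines that attain the minimum somewhere contribute to roots; other lines are dominated. Here the surviving (envelope) indices are i = 3, i = 2, i = 1, i = 0.
Intersections between consecutive envelope lines give the roots: for adjacent envelope indices i < j the intersection is x = (a_i − a_j) / (j − i). Reading off the sorted break points: {-1, 3, 5}.
Verification: at each break x_0, at least two indices attain the minimum of min_i(a_i + i · x_0).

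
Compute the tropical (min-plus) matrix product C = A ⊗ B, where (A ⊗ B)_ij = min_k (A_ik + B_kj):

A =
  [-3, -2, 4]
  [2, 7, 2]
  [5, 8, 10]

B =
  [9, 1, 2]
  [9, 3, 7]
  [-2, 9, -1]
A ⊗ B =
  [2, -2, -1]
  [0, 3, 1]
  [8, 6, 7]

Apply the min-plus product entry-by-entry:
  C[0][0] = min over k of (A[0][0] + B[0][0] = -3 + 9 = 6, A[0][1] + B[1][0] = -2 + 9 = 7, A[0][2] + B[2][0] = 4 + -2 = 2) = 2 (attained at k = 2)
  C[0][1] = min over k of (A[0][0] + B[0][1] = -3 + 1 = -2, A[0][1] + B[1][1] = -2 + 3 = 1, A[0][2] + B[2][1] = 4 + 9 = 13) = -2 (attained at k = 0)
  C[0][2] = min over k of (A[0][0] + B[0][2] = -3 + 2 = -1, A[0][1] + B[1][2] = -2 + 7 = 5, A[0][2] + B[2][2] = 4 + -1 = 3) = -1 (attained at k = 0)
  C[1][0] = min over k of (A[1][0] + B[0][0] = 2 + 9 = 11, A[1][1] + B[1][0] = 7 + 9 = 16, A[1][2] + B[2][0] = 2 + -2 = 0) = 0 (attained at k = 2)
  C[1][1] = min over k of (A[1][0] + B[0][1] = 2 + 1 = 3, A[1][1] + B[1][1] = 7 + 3 = 10, A[1][2] + B[2][1] = 2 + 9 = 11) = 3 (attained at k = 0)
  C[1][2] = min over k of (A[1][0] + B[0][2] = 2 + 2 = 4, A[1][1] + B[1][2] = 7 + 7 = 14, A[1][2] + B[2][2] = 2 + -1 = 1) = 1 (attained at k = 2)
  C[2][0] = min over k of (A[2][0] + B[0][0] = 5 + 9 = 14, A[2][1] + B[1][0] = 8 + 9 = 17, A[2][2] + B[2][0] = 10 + -2 = 8) = 8 (attained at k = 2)
  C[2][1] = min over k of (A[2][0] + B[0][1] = 5 + 1 = 6, A[2][1] + B[1][1] = 8 + 3 = 11, A[2][2] + B[2][1] = 10 + 9 = 19) = 6 (attained at k = 0)
  C[2][2] = min over k of (A[2][0] + B[0][2] = 5 + 2 = 7, A[2][1] + B[1][2] = 8 + 7 = 15, A[2][2] + B[2][2] = 10 + -1 = 9) = 7 (attained at k = 0)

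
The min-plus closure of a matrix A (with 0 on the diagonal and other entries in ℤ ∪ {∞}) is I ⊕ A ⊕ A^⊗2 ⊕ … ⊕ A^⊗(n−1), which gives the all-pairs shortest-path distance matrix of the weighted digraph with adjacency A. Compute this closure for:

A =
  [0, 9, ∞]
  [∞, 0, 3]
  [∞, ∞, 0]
Closure =
  [0, 9, 12]
  [∞, 0, 3]
  [∞, ∞, 0]

This is the Floyd-Warshall all-pairs shortest-path computation. For each intermediate vertex k = 0, 1, …, 2, update dist[i][j] ← min(dist[i][j], dist[i][k] + dist[k][j]). The final matrix gives, for each (i, j), the minimum total weight of any directed path from i to j (possibly empty when i = j).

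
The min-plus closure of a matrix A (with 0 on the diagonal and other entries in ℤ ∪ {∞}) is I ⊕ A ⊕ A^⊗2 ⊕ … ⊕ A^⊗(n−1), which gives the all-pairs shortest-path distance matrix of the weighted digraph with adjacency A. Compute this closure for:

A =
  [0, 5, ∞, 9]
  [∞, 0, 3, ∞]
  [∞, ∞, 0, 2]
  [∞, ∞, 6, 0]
Closure =
  [0, 5, 8, 9]
  [∞, 0, 3, 5]
  [∞, ∞, 0, 2]
  [∞, ∞, 6, 0]

This is the Floyd-Warshall all-pairs shortest-path computation. For each intermediate vertex k = 0, 1, …, 3, update dist[i][j] ← min(dist[i][j], dist[i][k] + dist[k][j]). The final matrix gives, for each (i, j), the minimum total weight of any directed path from i to j (possibly empty when i = j).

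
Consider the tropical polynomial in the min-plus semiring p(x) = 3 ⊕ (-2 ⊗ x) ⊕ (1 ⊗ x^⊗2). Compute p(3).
p(3) = 1

A tropical monomial a ⊗ x^⊗i evaluates to a + i · x. Evaluating each term at x = 3:
  Term 0 contributes 3 + 0 · 3 = 3
  Term 1 contributes -2 + 1 · 3 = 1
  Term 2 contributes 1 + 2 · 3 = 7
p(3) = ⊕ of these = min[3, 1, 7] = 1.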